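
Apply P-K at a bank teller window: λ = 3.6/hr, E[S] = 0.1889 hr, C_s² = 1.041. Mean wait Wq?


ρ = λ·E[S] = 3.6·0.1889 = 0.6800
E[S²] = E[S]²(1+C_s²) = 0.1889²·(1+1.041) = 0.072829
Wq = λ·E[S²]/(2(1−ρ)) = 3.6·0.072829/(2·0.3200) = 0.40972 hr

Final: 0.40972 hr


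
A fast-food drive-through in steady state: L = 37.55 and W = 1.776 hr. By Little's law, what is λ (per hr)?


λ = L/W = 37.55/1.776 = 21.1430 /hr

Final: 21.1430 /hr


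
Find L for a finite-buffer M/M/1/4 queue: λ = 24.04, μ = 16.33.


ρ = 24.04/16.33 = 1.4721
L = ρ[1 − (K+1)ρ^K + Kρ^(K+1)] / [(1−ρ)(1−ρ^(K+1))]
Numerator: 1.4721·(1 − 5·4.696703 + 4·6.914191) = 7.615733
Denominator: (-0.4721)·(-5.914191) = 2.792310
L = 7.615733/2.792310 = 2.7274

Final: 2.7274


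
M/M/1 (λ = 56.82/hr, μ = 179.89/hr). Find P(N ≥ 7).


ρ = 56.82/179.89 = 0.3159
P(N ≥ n) = ρ^n = 0.3159^7 = 0.0003137

Final: 0.0003137


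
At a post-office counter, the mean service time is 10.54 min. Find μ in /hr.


μ = 1/(service time) in consistent units.
1 hour = 60 min, so μ = 60/10.54 = 5.6926 per hour

Final: 5.6926 /hr


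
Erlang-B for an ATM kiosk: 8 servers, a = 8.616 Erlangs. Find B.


B(c,a) = (a^c/c!) / Σ_{k=0}^{c} a^k/k!
a^8/8! = 753.225473
Σ terms (k=0..8): 1.00000 + 8.61600 + 37.11773 + 106.60211 + 229.62096 + 395.68283 + 568.20054 + 699.37370 + 753.22547 = 2799.439344
B = 753.225473/2799.439344 = 0.269063

Final: 0.269063


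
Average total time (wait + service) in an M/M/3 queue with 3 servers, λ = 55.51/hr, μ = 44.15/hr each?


a = 1.2573; ρ = 0.4191; P₀ = 0.276398
Lq = P₀·a^c·ρ/(c!(1−ρ)²) = 0.11372
Wq = Lq/λ = 0.11372/55.51 = 0.002049 hr
W = Wq + 1/μ = 0.002049 + 0.02265 = 0.02470 hr

Final: 0.02470 hr


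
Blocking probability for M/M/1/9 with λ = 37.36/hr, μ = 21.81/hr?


ρ = λ/μ = 37.36/21.81 = 1.7130
P_K = (1−ρ)ρ^K/(1−ρ^(K+1)) = (-0.7130·126.987455)/(1 − 217.526424)
= -90.538969/-216.526424 = 0.418143

Final: 0.418143


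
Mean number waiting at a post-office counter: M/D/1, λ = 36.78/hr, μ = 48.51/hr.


ρ = 36.78/48.51 = 0.7582
M/D/1: Lq = ρ²/(2(1−ρ)) = 0.5749/(2·0.2418) = 1.18868

Final: 1.18868


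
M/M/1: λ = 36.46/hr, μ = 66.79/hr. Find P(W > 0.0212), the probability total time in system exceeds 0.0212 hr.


W ~ Exponential(μ−λ) for M/M/1.
μ − λ = 66.79 − 36.46 = 30.3300
P(W > t) = e^{−(μ−λ)t} = e^{−0.6430} = 0.525715

Final: 0.525715


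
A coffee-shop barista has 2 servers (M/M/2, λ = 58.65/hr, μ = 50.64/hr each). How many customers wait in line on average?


a = λ/μ = 1.1582; ρ = a/2 = 0.5791
P₀ = 0.266554
Lq = P₀·a^c·ρ / (c!·(1−ρ)²) = 0.266554·1.34137·0.5791/(2·0.17717)
= 0.58434

Final: 0.58434


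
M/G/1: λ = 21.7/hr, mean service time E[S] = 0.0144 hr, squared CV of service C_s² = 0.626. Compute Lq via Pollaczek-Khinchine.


ρ = λ·E[S] = 21.7·0.0144 = 0.3125
Lq = ρ²(1+C_s²)/(2(1−ρ)) = 0.09764·(1+0.626)/(2·0.6875)
= 0.09764·1.6260/1.3750 = 0.11546

Final: 0.11546


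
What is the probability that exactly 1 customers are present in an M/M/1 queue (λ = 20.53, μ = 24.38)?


ρ = 20.53/24.38 = 0.8421
P_n = (1−ρ)·ρ^n = (1 − 0.8421)·0.8421^1 = 0.1579·0.842084 = 0.132979

Final: 0.132979


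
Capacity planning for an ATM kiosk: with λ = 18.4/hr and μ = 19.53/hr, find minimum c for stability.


Stability requires cμ > λ ⇔ c > λ/μ.
λ/μ = 18.4/19.53 = 0.9421
Minimum integer c = ⌊0.9421⌋ + 1 = 1
Check: 1·19.53 = 19.53 > 18.4, while 0·19.53 = 0.00 ≤ 18.4

Final: 1 servers


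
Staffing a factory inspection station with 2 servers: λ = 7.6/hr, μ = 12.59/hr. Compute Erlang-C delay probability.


a = λ/μ = 0.6037; ρ = a/2 = 0.3018
P₀ = 0.536303 (from M/M/c formula)
C(c,a) = [a^c/(c!(1−ρ))]·P₀ = [0.36440/(2·0.6982)]·0.536303
= 0.26097·0.536303 = 0.139956

Final: 0.139956


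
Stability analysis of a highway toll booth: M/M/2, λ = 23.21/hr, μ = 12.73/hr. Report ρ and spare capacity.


Total capacity cμ = 2·12.73 = 25.46/hr
ρ = λ/(cμ) = 23.21/25.46 = 0.9116
Stable ⇔ ρ < 1: YES
Spare capacity = cμ − λ = 25.46 − 23.21 = 2.25/hr

Final: ρ = 0.9116; stable; margin = 2.25/hr


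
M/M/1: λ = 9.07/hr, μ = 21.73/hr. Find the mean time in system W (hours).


W = 1/(μ−λ) = 1/(21.73 − 9.07) = 1/12.66 = 0.07899 hr

Final: 0.07899 hr


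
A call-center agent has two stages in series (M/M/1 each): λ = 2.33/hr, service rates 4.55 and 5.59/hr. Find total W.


Each node sees arrival rate λ = 2.33/hr (tandem ⇒ throughput preserved).
W₁ = 1/(μ₁−λ) = 1/(4.55−2.33) = 0.45045 hr
W₂ = 1/(μ₂−λ) = 1/(5.59−2.33) = 0.30675 hr
W_total = W₁ + W₂ = 0.45045 + 0.30675 = 0.75720 hr

Final: 0.75720 hr


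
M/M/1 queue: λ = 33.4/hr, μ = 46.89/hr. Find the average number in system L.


ρ = λ/μ = 33.4/46.89 = 0.7123
L = ρ/(1−ρ) = 0.7123/(1 − 0.7123) = 0.7123/0.2877 = 2.4759

Final: 2.4759


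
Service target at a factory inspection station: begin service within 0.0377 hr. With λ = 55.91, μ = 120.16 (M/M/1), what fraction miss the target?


ρ = 55.91/120.16 = 0.4653
P(Wq > t) = ρ·e^{−(μ−λ)t} = 0.4653·e^{−2.4222}
= 0.4653·0.088724 = 0.041283

Final: 0.041283


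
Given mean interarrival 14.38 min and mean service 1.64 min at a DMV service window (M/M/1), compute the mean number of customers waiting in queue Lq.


λ = 60/14.38 = 4.1725 /hr
μ = 60/1.64 = 36.5854 /hr
ρ = λ/μ = 4.1725/36.5854 = 0.1140
Lq = ρ²/(1−ρ) = 0.01301/0.8860 = 0.01468

Final: 0.01468


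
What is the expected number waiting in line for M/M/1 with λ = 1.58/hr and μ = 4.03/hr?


ρ = 1.58/4.03 = 0.3921
Lq = ρ²/(1−ρ) = 0.1537/0.6079 = 0.2528

Final: 0.2528


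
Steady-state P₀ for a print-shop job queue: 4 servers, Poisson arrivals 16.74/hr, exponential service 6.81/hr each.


a = λ/μ = 16.74/6.81 = 2.4581; ρ = a/c = 0.6145
Σ_{k=0}^{3} a^k/k! (terms k=0..3) = 1.00000 + 2.45815 + 3.02125 + 2.47556 = 8.95496
Tail: a^4/(4!(1−ρ)) = 36.51181/(24·0.3855) = 3.94675
P₀ = 1/(8.95496 + 3.94675) = 1/12.90171 = 0.077509

Final: 0.077509


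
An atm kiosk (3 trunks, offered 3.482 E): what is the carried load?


B(3,3.482) = 0.400229 (Erlang-B)
Carried load = a(1 − B) = 3.482·(1 − 0.400229) = 3.482·0.599771 = 2.0884 E

Final: 2.0884 Erlangs


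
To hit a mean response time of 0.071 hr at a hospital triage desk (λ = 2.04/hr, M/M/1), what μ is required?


W = 1/(μ−λ) ⇒ μ − λ = 1/W = 1/0.071 = 14.0845
μ = λ + 1/W = 2.04 + 14.0845 = 16.1245 per hr

Final: 16.1245 /hr


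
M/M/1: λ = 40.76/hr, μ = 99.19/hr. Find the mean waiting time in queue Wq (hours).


ρ = 40.76/99.19 = 0.4109
Wq = ρ/(μ−λ) = 0.4109/(99.19 − 40.76) = 0.4109/58.43 = 0.007033 hr

Final: 0.007033 hr


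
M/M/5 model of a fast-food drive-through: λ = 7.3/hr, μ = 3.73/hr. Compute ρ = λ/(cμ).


ρ = λ/(cμ) = 7.3/(5·3.73) = 7.3/18.65 = 0.3914

Final: 0.3914


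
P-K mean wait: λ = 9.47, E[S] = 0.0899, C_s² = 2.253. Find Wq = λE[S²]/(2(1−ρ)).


ρ = λ·E[S] = 9.47·0.0899 = 0.8514
E[S²] = E[S]²(1+C_s²) = 0.0899²·(1+2.253) = 0.026291
Wq = λ·E[S²]/(2(1−ρ)) = 9.47·0.026291/(2·0.1486) = 0.83747 hr

Final: 0.83747 hr


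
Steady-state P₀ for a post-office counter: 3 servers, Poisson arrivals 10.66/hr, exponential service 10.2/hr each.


a = λ/μ = 10.66/10.2 = 1.0451; ρ = a/c = 0.3484
Σ_{k=0}^{2} a^k/k! (terms k=0..2) = 1.00000 + 1.04510 + 0.54611 = 2.59121
Tail: a^3/(3!(1−ρ)) = 1.14149/(6·0.6516) = 0.29196
P₀ = 1/(2.59121 + 0.29196) = 1/2.88317 = 0.346841

Final: 0.346841


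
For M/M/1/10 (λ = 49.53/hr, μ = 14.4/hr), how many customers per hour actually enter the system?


ρ = 3.4396; P_K = (1−ρ)ρ^10/(1−ρ^11) = 0.709268
λ_eff = λ(1 − P_K) = 49.53·(1 − 0.709268) = 49.53·0.290732 = 14.4000 /hr

Final: 14.4000 /hr


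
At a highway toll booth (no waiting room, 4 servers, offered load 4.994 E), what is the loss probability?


B(c,a) = (a^c/c!) / Σ_{k=0}^{c} a^k/k!
a^4/4! = 25.916891
Σ terms (k=0..4): 1.00000 + 4.99400 + 12.47002 + 20.75842 + 25.91689 = 65.139333
B = 25.916891/65.139333 = 0.397869

Final: 0.397869


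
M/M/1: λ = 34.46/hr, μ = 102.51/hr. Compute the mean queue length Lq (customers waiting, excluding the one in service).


ρ = 34.46/102.51 = 0.3362
Lq = ρ²/(1−ρ) = 0.1130/0.6638 = 0.1702

Final: 0.1702


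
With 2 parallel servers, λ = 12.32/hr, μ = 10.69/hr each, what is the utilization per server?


ρ = λ/(cμ) = 12.32/(2·10.69) = 12.32/21.38 = 0.5762

Final: 0.5762


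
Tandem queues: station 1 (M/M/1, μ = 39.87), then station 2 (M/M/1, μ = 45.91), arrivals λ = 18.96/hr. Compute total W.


Each node sees arrival rate λ = 18.96/hr (tandem ⇒ throughput preserved).
W₁ = 1/(μ₁−λ) = 1/(39.87−18.96) = 0.04782 hr
W₂ = 1/(μ₂−λ) = 1/(45.91−18.96) = 0.03711 hr
W_total = W₁ + W₂ = 0.04782 + 0.03711 = 0.08493 hr

Final: 0.08493 hr


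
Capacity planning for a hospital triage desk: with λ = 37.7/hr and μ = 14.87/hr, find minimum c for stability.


Stability requires cμ > λ ⇔ c > λ/μ.
λ/μ = 37.7/14.87 = 2.5353
Minimum integer c = ⌊2.5353⌋ + 1 = 3
Check: 3·14.87 = 44.61 > 37.7, while 2·14.87 = 29.74 ≤ 37.7

Final: 3 servers


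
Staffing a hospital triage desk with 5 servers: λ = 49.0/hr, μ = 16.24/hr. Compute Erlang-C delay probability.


a = λ/μ = 3.0172; ρ = a/5 = 0.6034
P₀ = 0.045755 (from M/M/c formula)
C(c,a) = [a^c/(c!(1−ρ))]·P₀ = [250.06348/(120·0.3966)]·0.045755
= 5.25496·0.045755 = 0.240442

Final: 0.240442


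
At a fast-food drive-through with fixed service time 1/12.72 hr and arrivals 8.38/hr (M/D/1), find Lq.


ρ = 8.38/12.72 = 0.6588
M/D/1: Lq = ρ²/(2(1−ρ)) = 0.4340/(2·0.3412) = 0.63604

Final: 0.63604


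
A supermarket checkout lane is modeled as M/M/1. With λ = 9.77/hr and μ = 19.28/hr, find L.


ρ = λ/μ = 9.77/19.28 = 0.5067
L = ρ/(1−ρ) = 0.5067/(1 − 0.5067) = 0.5067/0.4933 = 1.0273

Final: 1.0273


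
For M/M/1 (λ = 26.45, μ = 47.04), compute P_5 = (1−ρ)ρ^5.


ρ = 26.45/47.04 = 0.5623
P_n = (1−ρ)·ρ^n = (1 − 0.5623)·0.5623^5 = 0.4377·0.056207 = 0.024603

Final: 0.024603


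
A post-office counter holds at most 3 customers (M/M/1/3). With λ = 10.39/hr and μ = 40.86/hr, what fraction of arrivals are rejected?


ρ = λ/μ = 10.39/40.86 = 0.2543
P_K = (1−ρ)ρ^K/(1−ρ^(K+1)) = (0.7457·0.016442)/(1 − 0.004181)
= 0.012261/0.995819 = 0.012312

Final: 0.012312


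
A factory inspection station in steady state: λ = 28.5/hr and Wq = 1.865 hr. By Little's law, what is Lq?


Lq = λWq = 28.5·1.865 = 53.1525

Final: 53.1525


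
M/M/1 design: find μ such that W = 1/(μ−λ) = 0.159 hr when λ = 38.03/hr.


W = 1/(μ−λ) ⇒ μ − λ = 1/W = 1/0.159 = 6.2893
μ = λ + 1/W = 38.03 + 6.2893 = 44.3193 per hr

Final: 44.3193 /hr


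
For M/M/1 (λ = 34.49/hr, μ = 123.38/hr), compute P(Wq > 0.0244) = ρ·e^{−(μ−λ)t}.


ρ = 34.49/123.38 = 0.2795
P(Wq > t) = ρ·e^{−(μ−λ)t} = 0.2795·e^{−2.1689}
= 0.2795·0.114301 = 0.031952

Final: 0.031952


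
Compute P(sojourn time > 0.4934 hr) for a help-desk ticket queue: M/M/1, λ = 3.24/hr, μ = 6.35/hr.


W ~ Exponential(μ−λ) for M/M/1.
μ − λ = 6.35 − 3.24 = 3.1100
P(W > t) = e^{−(μ−λ)t} = e^{−1.5345} = 0.215569

Final: 0.215569


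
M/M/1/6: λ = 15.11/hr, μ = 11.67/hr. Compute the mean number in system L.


ρ = 15.11/11.67 = 1.2948
L = ρ[1 − (K+1)ρ^K + Kρ^(K+1)] / [(1−ρ)(1−ρ^(K+1))]
Numerator: 1.2948·(1 − 7·4.711527 + 6·6.100357) = 5.983736
Denominator: (-0.2948)·(-5.100357) = 1.503447
L = 5.983736/1.503447 = 3.9800

Final: 3.9800


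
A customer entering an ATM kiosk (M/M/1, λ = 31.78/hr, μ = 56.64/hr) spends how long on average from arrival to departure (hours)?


W = 1/(μ−λ) = 1/(56.64 − 31.78) = 1/24.86 = 0.04023 hr

Final: 0.04023 hr


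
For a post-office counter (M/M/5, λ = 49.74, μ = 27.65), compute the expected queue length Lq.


a = λ/μ = 1.7989; ρ = a/5 = 0.3598
P₀ = 0.164778
Lq = P₀·a^c·ρ / (c!·(1−ρ)²) = 0.164778·18.83880·0.3598/(120·0.40988)
= 0.02271

Final: 0.02271


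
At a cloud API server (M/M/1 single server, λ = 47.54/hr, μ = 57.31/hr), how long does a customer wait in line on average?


ρ = 47.54/57.31 = 0.8295
Wq = ρ/(μ−λ) = 0.8295/(57.31 − 47.54) = 0.8295/9.77 = 0.08491 hr

Final: 0.08491 hr


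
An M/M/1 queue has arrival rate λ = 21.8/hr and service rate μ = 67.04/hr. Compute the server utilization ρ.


ρ = λ/μ = 21.8/67.04 = 0.3252

Final: 0.3252


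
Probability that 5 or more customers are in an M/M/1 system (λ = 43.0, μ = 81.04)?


ρ = 43.0/81.04 = 0.5306
P(N ≥ n) = ρ^n = 0.5306^5 = 0.042058

Final: 0.042058


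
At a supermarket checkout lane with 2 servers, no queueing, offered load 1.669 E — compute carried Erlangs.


B(2,1.669) = 0.342899 (Erlang-B)
Carried load = a(1 − B) = 1.669·(1 − 0.342899) = 1.669·0.657101 = 1.0967 E

Final: 1.0967 Erlangs


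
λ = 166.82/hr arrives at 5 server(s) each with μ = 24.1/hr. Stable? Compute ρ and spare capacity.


Total capacity cμ = 5·24.1 = 120.50/hr
ρ = λ/(cμ) = 166.82/120.50 = 1.3844
Stable ⇔ ρ < 1: NO
Spare capacity = cμ − λ = 120.50 − 166.82 = -46.32/hr

Final: ρ = 1.3844; unstable; margin = -46.32/hr


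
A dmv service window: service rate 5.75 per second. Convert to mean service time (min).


Mean service time = 1/μ = 1/5.75 second = 0.17391 second
In minutes: 0.17391 × 0.0166667 = 0.002899 min

Final: 0.002899 min


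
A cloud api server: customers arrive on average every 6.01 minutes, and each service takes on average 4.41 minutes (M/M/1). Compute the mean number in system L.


λ = 60/6.01 = 9.9834 /hr
μ = 60/4.41 = 13.6054 /hr
ρ = λ/μ = 9.9834/13.6054 = 0.7338
L = ρ/(1−ρ) = 0.7338/0.2662 = 2.7563

Final: 2.7563


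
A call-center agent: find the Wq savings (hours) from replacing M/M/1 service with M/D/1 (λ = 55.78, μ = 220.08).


ρ = 55.78/220.08 = 0.2535
Wq(M/M/1) = ρ/(μ−λ) = 0.2535/164.30 = 0.001543 hr
Wq(M/D/1) = ρ/(2(μ−λ)) = 0.0007713 hr
Savings = 0.001543 − 0.0007713 = 0.0007713 hr

Final: 0.0007713 hr


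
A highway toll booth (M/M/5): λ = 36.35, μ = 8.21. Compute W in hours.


a = 4.4275; ρ = 0.8855; P₀ = 0.005898
Lq = P₀·a^c·ρ/(c!(1−ρ)²) = 5.64903
Wq = Lq/λ = 5.64903/36.35 = 0.15541 hr
W = Wq + 1/μ = 0.15541 + 0.12180 = 0.27721 hr

Final: 0.27721 hr


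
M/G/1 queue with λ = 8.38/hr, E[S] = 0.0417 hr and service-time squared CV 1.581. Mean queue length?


ρ = λ·E[S] = 8.38·0.0417 = 0.3494
Lq = ρ²(1+C_s²)/(2(1−ρ)) = 0.1221·(1+1.581)/(2·0.6506)
= 0.1221·2.5810/1.3011 = 0.24223

Final: 0.24223


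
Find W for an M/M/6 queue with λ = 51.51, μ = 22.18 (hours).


a = 2.3224; ρ = 0.3871; P₀ = 0.097684
Lq = P₀·a^c·ρ/(c!(1−ρ)²) = 0.02193
Wq = Lq/λ = 0.02193/51.51 = 0.0004257 hr
W = Wq + 1/μ = 0.0004257 + 0.04509 = 0.04551 hr

Final: 0.04551 hr


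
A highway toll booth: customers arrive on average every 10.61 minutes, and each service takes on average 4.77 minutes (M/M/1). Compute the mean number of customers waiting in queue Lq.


λ = 60/10.61 = 5.6550 /hr
μ = 60/4.77 = 12.5786 /hr
ρ = λ/μ = 5.6550/12.5786 = 0.4496
Lq = ρ²/(1−ρ) = 0.2021/0.5504 = 0.3672

Final: 0.3672


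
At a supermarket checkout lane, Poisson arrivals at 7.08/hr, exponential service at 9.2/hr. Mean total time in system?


W = 1/(μ−λ) = 1/(9.2 − 7.08) = 1/2.12 = 0.4717 hr

Final: 0.4717 hr


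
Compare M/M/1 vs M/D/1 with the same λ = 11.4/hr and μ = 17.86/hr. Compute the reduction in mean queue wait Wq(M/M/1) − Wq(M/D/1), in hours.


ρ = 11.4/17.86 = 0.6383
Wq(M/M/1) = ρ/(μ−λ) = 0.6383/6.46 = 0.09881 hr
Wq(M/D/1) = ρ/(2(μ−λ)) = 0.04940 hr
Savings = 0.09881 − 0.04940 = 0.04940 hr

Final: 0.04940 hr


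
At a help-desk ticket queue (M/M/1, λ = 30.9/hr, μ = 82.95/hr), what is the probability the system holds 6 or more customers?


ρ = 30.9/82.95 = 0.3725
P(N ≥ n) = ρ^n = 0.3725^6 = 0.002672

Final: 0.002672


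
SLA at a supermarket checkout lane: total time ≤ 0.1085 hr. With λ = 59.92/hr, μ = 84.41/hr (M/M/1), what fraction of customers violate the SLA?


W ~ Exponential(μ−λ) for M/M/1.
μ − λ = 84.41 − 59.92 = 24.4900
P(W > t) = e^{−(μ−λ)t} = e^{−2.6572} = 0.070147

Final: 0.070147


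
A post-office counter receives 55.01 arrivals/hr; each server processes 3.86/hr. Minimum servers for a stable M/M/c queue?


Stability requires cμ > λ ⇔ c > λ/μ.
λ/μ = 55.01/3.86 = 14.2513
Minimum integer c = ⌊14.2513⌋ + 1 = 15
Check: 15·3.86 = 57.90 > 55.01, while 14·3.86 = 54.04 ≤ 55.01

Final: 15 servers


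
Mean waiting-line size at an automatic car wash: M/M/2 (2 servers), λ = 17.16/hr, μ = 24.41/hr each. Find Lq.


a = λ/μ = 0.7030; ρ = a/2 = 0.3515
P₀ = 0.479842
Lq = P₀·a^c·ρ / (c!·(1−ρ)²) = 0.479842·0.49420·0.3515/(2·0.42056)
= 0.09910

Final: 0.09910


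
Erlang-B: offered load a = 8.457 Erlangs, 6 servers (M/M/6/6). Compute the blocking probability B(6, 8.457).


B(c,a) = (a^c/c!) / Σ_{k=0}^{c} a^k/k!
a^6/6! = 508.119061
Σ terms (k=0..6): 1.00000 + 8.45700 + 35.76042 + 100.80864 + 213.13466 + 360.49596 + 508.11906 = 1227.775747
B = 508.119061/1227.775747 = 0.413853

Final: 0.413853


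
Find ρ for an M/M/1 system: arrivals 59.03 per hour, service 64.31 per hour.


ρ = λ/μ = 59.03/64.31 = 0.9179

Final: 0.9179


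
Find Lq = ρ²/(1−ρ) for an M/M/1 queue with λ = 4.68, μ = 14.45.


ρ = 4.68/14.45 = 0.3239
Lq = ρ²/(1−ρ) = 0.1049/0.6761 = 0.1551

Final: 0.1551


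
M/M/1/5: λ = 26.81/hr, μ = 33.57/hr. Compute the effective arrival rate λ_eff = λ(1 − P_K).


ρ = 0.7986; P_K = (1−ρ)ρ^5/(1−ρ^6) = 0.088344
λ_eff = λ(1 − P_K) = 26.81·(1 − 0.088344) = 26.81·0.911656 = 24.4415 /hr

Final: 24.4415 /hr


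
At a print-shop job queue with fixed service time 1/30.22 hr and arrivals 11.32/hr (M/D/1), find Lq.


ρ = 11.32/30.22 = 0.3746
M/D/1: Lq = ρ²/(2(1−ρ)) = 0.1403/(2·0.6254) = 0.11218

Final: 0.11218


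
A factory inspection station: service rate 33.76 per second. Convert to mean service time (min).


Mean service time = 1/μ = 1/33.76 second = 0.02962 second
In minutes: 0.02962 × 0.0166667 = 0.0004937 min

Final: 0.0004937 min


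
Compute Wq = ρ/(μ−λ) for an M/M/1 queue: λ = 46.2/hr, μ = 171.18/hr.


ρ = 46.2/171.18 = 0.2699
Wq = ρ/(μ−λ) = 0.2699/(171.18 − 46.2) = 0.2699/124.98 = 0.002159 hr

Final: 0.002159 hr


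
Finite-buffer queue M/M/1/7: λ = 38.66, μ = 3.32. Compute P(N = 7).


ρ = λ/μ = 38.66/3.32 = 11.6446
P_K = (1−ρ)ρ^K/(1−ρ^(K+1)) = (-10.6446·29031291.862632)/(1 − 338057151.629322)
= -309025859.766690/-338057150.629322 = 0.914123

Final: 0.914123


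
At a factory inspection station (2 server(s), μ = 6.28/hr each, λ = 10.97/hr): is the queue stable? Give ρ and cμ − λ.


Total capacity cμ = 2·6.28 = 12.56/hr
ρ = λ/(cμ) = 10.97/12.56 = 0.8734
Stable ⇔ ρ < 1: YES
Spare capacity = cμ − λ = 12.56 − 10.97 = 1.59/hr

Final: ρ = 0.8734; stable; margin = 1.59/hr


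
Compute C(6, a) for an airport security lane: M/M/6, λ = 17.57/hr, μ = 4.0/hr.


a = λ/μ = 4.3925; ρ = a/6 = 0.7321
P₀ = 0.010467 (from M/M/c formula)
C(c,a) = [a^c/(c!(1−ρ))]·P₀ = [7182.41708/(720·0.2679)]·0.010467
= 37.23389·0.010467 = 0.389739

Final: 0.389739


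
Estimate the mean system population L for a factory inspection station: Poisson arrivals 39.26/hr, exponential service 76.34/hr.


ρ = λ/μ = 39.26/76.34 = 0.5143
L = ρ/(1−ρ) = 0.5143/(1 − 0.5143) = 0.5143/0.4857 = 1.0588

Final: 1.0588


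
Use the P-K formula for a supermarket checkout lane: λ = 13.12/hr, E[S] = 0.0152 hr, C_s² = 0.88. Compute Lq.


ρ = λ·E[S] = 13.12·0.0152 = 0.1994
Lq = ρ²(1+C_s²)/(2(1−ρ)) = 0.03977·(1+0.88)/(2·0.8006)
= 0.03977·1.8800/1.6012 = 0.04670

Final: 0.04670


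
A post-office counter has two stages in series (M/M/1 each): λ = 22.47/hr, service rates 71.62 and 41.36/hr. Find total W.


Each node sees arrival rate λ = 22.47/hr (tandem ⇒ throughput preserved).
W₁ = 1/(μ₁−λ) = 1/(71.62−22.47) = 0.02035 hr
W₂ = 1/(μ₂−λ) = 1/(41.36−22.47) = 0.05294 hr
W_total = W₁ + W₂ = 0.02035 + 0.05294 = 0.07328 hr

Final: 0.07328 hr


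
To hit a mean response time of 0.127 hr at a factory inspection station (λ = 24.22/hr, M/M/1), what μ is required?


W = 1/(μ−λ) ⇒ μ − λ = 1/W = 1/0.127 = 7.8740
μ = λ + 1/W = 24.22 + 7.8740 = 32.0940 per hr

Final: 32.0940 /hr


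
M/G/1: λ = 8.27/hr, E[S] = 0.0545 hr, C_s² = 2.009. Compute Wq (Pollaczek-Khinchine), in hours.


ρ = λ·E[S] = 8.27·0.0545 = 0.4507
E[S²] = E[S]²(1+C_s²) = 0.0545²·(1+2.009) = 0.008937
Wq = λ·E[S²]/(2(1−ρ)) = 8.27·0.008937/(2·0.5493) = 0.06728 hr

Final: 0.06728 hr


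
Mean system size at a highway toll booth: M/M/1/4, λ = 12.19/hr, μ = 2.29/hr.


ρ = 12.19/2.29 = 5.3231
L = ρ[1 − (K+1)ρ^K + Kρ^(K+1)] / [(1−ρ)(1−ρ^(K+1))]
Numerator: 5.3231·(1 − 5·802.921141 + 4·4274.064939) = 69640.852777
Denominator: (-4.3231)·(-4273.064939) = 18473.075499
L = 69640.852777/18473.075499 = 3.7699

Final: 3.7699


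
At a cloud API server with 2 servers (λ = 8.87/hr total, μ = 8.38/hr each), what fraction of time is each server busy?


ρ = λ/(cμ) = 8.87/(2·8.38) = 8.87/16.76 = 0.5292

Final: 0.5292


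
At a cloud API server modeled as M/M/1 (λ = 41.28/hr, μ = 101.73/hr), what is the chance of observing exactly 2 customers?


ρ = 41.28/101.73 = 0.4058
P_n = (1−ρ)·ρ^n = (1 − 0.4058)·0.4058^2 = 0.5942·0.164657 = 0.097843

Final: 0.097843


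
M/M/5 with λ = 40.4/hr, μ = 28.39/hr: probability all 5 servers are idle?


a = λ/μ = 40.4/28.39 = 1.4230; ρ = a/c = 0.2846
Σ_{k=0}^{4} a^k/k! (terms k=0..4) = 1.00000 + 1.42304 + 1.01252 + 0.48028 + 0.17086 = 4.08670
Tail: a^5/(5!(1−ρ)) = 5.83552/(120·0.7154) = 0.06798
P₀ = 1/(4.08670 + 0.06798) = 1/4.15468 = 0.240693

Final: 0.240693


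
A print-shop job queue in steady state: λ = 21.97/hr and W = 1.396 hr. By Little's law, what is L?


L = λW = 21.97·1.396 = 30.6701

Final: 30.6701


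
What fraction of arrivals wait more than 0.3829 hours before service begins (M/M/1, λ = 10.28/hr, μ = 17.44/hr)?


ρ = 10.28/17.44 = 0.5894
P(Wq > t) = ρ·e^{−(μ−λ)t} = 0.5894·e^{−2.7416}
= 0.5894·0.064469 = 0.038001

Final: 0.038001


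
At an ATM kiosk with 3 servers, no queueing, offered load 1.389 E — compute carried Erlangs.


B(3,1.389) = 0.117527 (Erlang-B)
Carried load = a(1 − B) = 1.389·(1 − 0.117527) = 1.389·0.882473 = 1.2258 E

Final: 1.2258 Erlangs


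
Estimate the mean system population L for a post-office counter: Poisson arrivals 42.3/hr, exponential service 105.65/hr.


ρ = λ/μ = 42.3/105.65 = 0.4004
L = ρ/(1−ρ) = 0.4004/(1 − 0.4004) = 0.4004/0.5996 = 0.6677

Final: 0.6677


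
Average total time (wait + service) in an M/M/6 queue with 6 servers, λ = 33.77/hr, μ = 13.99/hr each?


a = 2.4139; ρ = 0.4023; P₀ = 0.089058
Lq = P₀·a^c·ρ/(c!(1−ρ)²) = 0.02756
Wq = Lq/λ = 0.02756/33.77 = 0.0008160 hr
W = Wq + 1/μ = 0.0008160 + 0.07148 = 0.07230 hr

Final: 0.07230 hr


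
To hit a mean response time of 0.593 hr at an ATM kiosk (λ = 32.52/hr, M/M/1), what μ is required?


W = 1/(μ−λ) ⇒ μ − λ = 1/W = 1/0.593 = 1.6863
μ = λ + 1/W = 32.52 + 1.6863 = 34.2063 per hr

Final: 34.2063 /hr


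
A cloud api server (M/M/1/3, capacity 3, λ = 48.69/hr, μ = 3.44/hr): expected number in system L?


ρ = 48.69/3.44 = 14.1541
L = ρ[1 − (K+1)ρ^K + Kρ^(K+1)] / [(1−ρ)(1−ρ^(K+1))]
Numerator: 14.1541·(1 − 4·2835.593655 + 3·40135.190428) = 1543702.248694
Denominator: (-13.1541)·(-40134.190428) = 527927.940948
L = 1543702.248694/527927.940948 = 2.9241

Final: 2.9241


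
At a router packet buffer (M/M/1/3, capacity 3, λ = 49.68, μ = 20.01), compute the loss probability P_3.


ρ = λ/μ = 49.68/20.01 = 2.4828
P_K = (1−ρ)ρ^K/(1−ρ^(K+1)) = (-1.4828·15.303949)/(1 − 37.996010)
= -22.692062/-36.996010 = 0.613365

Final: 0.613365


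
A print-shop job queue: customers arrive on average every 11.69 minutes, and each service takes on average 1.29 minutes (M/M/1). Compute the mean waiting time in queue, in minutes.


λ = 60/11.69 = 5.1326 /hr
μ = 60/1.29 = 46.5116 /hr
ρ = λ/μ = 5.1326/46.5116 = 0.1104
Wq = ρ/(μ−λ) = 0.1104/(46.5116−5.1326) = 0.002667 hr
In minutes: 0.002667·60 = 0.1600 min

Final: 0.1600 min


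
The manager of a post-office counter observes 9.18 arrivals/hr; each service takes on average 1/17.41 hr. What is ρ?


ρ = λ/μ = 9.18/17.41 = 0.5273

Final: 0.5273


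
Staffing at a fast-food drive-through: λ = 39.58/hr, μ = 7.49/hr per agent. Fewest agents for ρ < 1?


Stability requires cμ > λ ⇔ c > λ/μ.
λ/μ = 39.58/7.49 = 5.2844
Minimum integer c = ⌊5.2844⌋ + 1 = 6
Check: 6·7.49 = 44.94 > 39.58, while 5·7.49 = 37.45 ≤ 39.58

Final: 6 servers


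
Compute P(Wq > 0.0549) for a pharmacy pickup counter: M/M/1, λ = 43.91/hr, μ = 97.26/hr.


ρ = 43.91/97.26 = 0.4515
P(Wq > t) = ρ·e^{−(μ−λ)t} = 0.4515·e^{−2.9289}
= 0.4515·0.053455 = 0.024133

Final: 0.024133


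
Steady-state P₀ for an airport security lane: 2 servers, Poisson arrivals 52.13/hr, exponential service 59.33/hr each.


a = λ/μ = 52.13/59.33 = 0.8786; ρ = a/c = 0.4393
Σ_{k=0}^{1} a^k/k! (terms k=0..1) = 1.00000 + 0.87864 = 1.87864
Tail: a^2/(2!(1−ρ)) = 0.77202/(2·0.5607) = 0.68847
P₀ = 1/(1.87864 + 0.68847) = 1/2.56711 = 0.389543

Final: 0.389543


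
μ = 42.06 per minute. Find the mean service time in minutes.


Mean service time = 1/μ = 1/42.06 minute = 0.02378 minute
In minutes: 0.02378 × 1 = 0.02378 min

Final: 0.02378 min


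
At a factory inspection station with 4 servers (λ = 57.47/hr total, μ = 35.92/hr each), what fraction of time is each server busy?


ρ = λ/(cμ) = 57.47/(4·35.92) = 57.47/143.68 = 0.4000

Final: 0.4000


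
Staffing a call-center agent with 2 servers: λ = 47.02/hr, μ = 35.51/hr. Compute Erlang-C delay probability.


a = λ/μ = 1.3241; ρ = a/2 = 0.6621
P₀ = 0.203321 (from M/M/c formula)
C(c,a) = [a^c/(c!(1−ρ))]·P₀ = [1.75333/(2·0.3379)]·0.203321
= 2.59420·0.203321 = 0.527455

Final: 0.527455


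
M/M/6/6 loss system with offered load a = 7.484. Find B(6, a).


B(c,a) = (a^c/c!) / Σ_{k=0}^{c} a^k/k!
a^6/6! = 244.045147
Σ terms (k=0..6): 1.00000 + 7.48400 + 28.00513 + 69.86346 + 130.71453 + 195.65351 + 244.04515 = 676.765779
B = 244.045147/676.765779 = 0.360605

Final: 0.360605


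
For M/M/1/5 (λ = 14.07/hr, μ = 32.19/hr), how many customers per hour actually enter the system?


ρ = 0.4371; P_K = (1−ρ)ρ^5/(1−ρ^6) = 0.009044
λ_eff = λ(1 − P_K) = 14.07·(1 − 0.009044) = 14.07·0.990956 = 13.9428 /hr

Final: 13.9428 /hr


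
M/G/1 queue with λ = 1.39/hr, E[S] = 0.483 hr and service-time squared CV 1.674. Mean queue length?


ρ = λ·E[S] = 1.39·0.483 = 0.6714
Lq = ρ²(1+C_s²)/(2(1−ρ)) = 0.4507·(1+1.674)/(2·0.3286)
= 0.4507·2.6740/0.6573 = 1.83378

Final: 1.83378


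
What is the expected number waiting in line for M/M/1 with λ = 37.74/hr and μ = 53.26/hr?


ρ = 37.74/53.26 = 0.7086
Lq = ρ²/(1−ρ) = 0.5021/0.2914 = 1.7231

Final: 1.7231


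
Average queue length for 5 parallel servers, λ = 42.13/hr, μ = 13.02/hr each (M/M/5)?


a = λ/μ = 3.2358; ρ = a/5 = 0.6472
P₀ = 0.035634
Lq = P₀·a^c·ρ / (c!·(1−ρ)²) = 0.035634·354.73364·0.6472/(120·0.12450)
= 0.54756

Final: 0.54756


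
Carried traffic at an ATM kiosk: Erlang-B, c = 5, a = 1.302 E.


B(5,1.302) = 0.008500 (Erlang-B)
Carried load = a(1 − B) = 1.302·(1 − 0.008500) = 1.302·0.991500 = 1.2909 E

Final: 1.2909 Erlangs


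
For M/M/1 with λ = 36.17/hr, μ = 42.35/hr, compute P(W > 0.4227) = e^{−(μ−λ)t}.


W ~ Exponential(μ−λ) for M/M/1.
μ − λ = 42.35 − 36.17 = 6.1800
P(W > t) = e^{−(μ−λ)t} = e^{−2.6123} = 0.073367

Final: 0.073367


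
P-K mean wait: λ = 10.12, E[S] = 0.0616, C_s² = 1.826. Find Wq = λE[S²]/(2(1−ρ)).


ρ = λ·E[S] = 10.12·0.0616 = 0.6234
E[S²] = E[S]²(1+C_s²) = 0.0616²·(1+1.826) = 0.010723
Wq = λ·E[S²]/(2(1−ρ)) = 10.12·0.010723/(2·0.3766) = 0.14408 hr

Final: 0.14408 hr


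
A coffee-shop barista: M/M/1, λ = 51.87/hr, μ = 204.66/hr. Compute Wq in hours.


ρ = 51.87/204.66 = 0.2534
Wq = ρ/(μ−λ) = 0.2534/(204.66 − 51.87) = 0.2534/152.79 = 0.001659 hr

Final: 0.001659 hr


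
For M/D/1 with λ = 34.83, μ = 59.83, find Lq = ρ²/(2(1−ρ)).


ρ = 34.83/59.83 = 0.5821
M/D/1: Lq = ρ²/(2(1−ρ)) = 0.3389/(2·0.4179) = 0.40553

Final: 0.40553


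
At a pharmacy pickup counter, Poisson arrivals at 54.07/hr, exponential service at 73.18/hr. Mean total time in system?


W = 1/(μ−λ) = 1/(73.18 − 54.07) = 1/19.11 = 0.05233 hr

Final: 0.05233 hr


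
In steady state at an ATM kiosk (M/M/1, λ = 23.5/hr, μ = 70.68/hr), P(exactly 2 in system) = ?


ρ = 23.5/70.68 = 0.3325
P_n = (1−ρ)·ρ^n = (1 − 0.3325)·0.3325^2 = 0.6675·0.110546 = 0.073791

Final: 0.073791


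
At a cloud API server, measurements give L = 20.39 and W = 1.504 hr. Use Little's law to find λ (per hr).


λ = L/W = 20.39/1.504 = 13.5572 /hr

Final: 13.5572 /hr


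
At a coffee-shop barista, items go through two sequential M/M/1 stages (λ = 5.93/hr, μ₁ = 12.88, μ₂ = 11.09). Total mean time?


Each node sees arrival rate λ = 5.93/hr (tandem ⇒ throughput preserved).
W₁ = 1/(μ₁−λ) = 1/(12.88−5.93) = 0.14388 hr
W₂ = 1/(μ₂−λ) = 1/(11.09−5.93) = 0.19380 hr
W_total = W₁ + W₂ = 0.14388 + 0.19380 = 0.33768 hr

Final: 0.33768 hr


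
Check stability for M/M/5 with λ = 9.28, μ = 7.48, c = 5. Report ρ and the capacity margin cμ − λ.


Total capacity cμ = 5·7.48 = 37.40/hr
ρ = λ/(cμ) = 9.28/37.40 = 0.2481
Stable ⇔ ρ < 1: YES
Spare capacity = cμ − λ = 37.40 − 9.28 = 28.12/hr

Final: ρ = 0.2481; stable; margin = 28.12/hr


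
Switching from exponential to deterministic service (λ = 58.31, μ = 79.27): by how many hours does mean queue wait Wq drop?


ρ = 58.31/79.27 = 0.7356
Wq(M/M/1) = ρ/(μ−λ) = 0.7356/20.96 = 0.03509 hr
Wq(M/D/1) = ρ/(2(μ−λ)) = 0.01755 hr
Savings = 0.03509 − 0.01755 = 0.01755 hr

Final: 0.01755 hr


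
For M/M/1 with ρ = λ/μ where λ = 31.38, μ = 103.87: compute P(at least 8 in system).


ρ = 31.38/103.87 = 0.3021
P(N ≥ n) = ρ^n = 0.3021^8 = 0.00006939

Final: 0.00006939


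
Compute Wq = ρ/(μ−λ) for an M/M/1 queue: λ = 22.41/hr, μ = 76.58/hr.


ρ = 22.41/76.58 = 0.2926
Wq = ρ/(μ−λ) = 0.2926/(76.58 − 22.41) = 0.2926/54.17 = 0.005402 hr

Final: 0.005402 hr


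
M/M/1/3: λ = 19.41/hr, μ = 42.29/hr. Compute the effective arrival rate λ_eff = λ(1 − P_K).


ρ = 0.4590; P_K = (1−ρ)ρ^3/(1−ρ^4) = 0.054739
λ_eff = λ(1 − P_K) = 19.41·(1 − 0.054739) = 19.41·0.945261 = 18.3475 /hr

Final: 18.3475 /hr


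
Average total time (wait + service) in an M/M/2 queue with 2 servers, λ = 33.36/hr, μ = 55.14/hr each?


a = 0.6050; ρ = 0.3025; P₀ = 0.535505
Lq = P₀·a^c·ρ/(c!(1−ρ)²) = 0.06094
Wq = Lq/λ = 0.06094/33.36 = 0.001827 hr
W = Wq + 1/μ = 0.001827 + 0.01814 = 0.01996 hr

Final: 0.01996 hr


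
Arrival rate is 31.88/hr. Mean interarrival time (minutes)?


Mean interarrival time = 1/λ = 1/31.88 hour = 0.03137 hour
In minutes: 0.03137 × 60 = 1.8821 min

Final: 1.8821 min


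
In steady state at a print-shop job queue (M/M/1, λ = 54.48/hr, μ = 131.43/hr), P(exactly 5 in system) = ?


ρ = 54.48/131.43 = 0.4145
P_n = (1−ρ)·ρ^n = (1 − 0.4145)·0.4145^5 = 0.5855·0.012238 = 0.007165

Final: 0.007165


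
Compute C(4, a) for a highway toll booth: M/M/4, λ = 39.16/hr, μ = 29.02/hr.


a = λ/μ = 1.3494; ρ = a/4 = 0.3374
P₀ = 0.257872 (from M/M/c formula)
C(c,a) = [a^c/(c!(1−ρ))]·P₀ = [3.31574/(24·0.6626)]·0.257872
= 0.20849·0.257872 = 0.053764

Final: 0.053764


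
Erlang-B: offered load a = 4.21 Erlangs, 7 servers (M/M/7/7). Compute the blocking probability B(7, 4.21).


B(c,a) = (a^c/c!) / Σ_{k=0}^{c} a^k/k!
a^7/7! = 4.650976
Σ terms (k=0..7): 1.00000 + 4.21000 + 8.86205 + 12.43641 + 13.08932 + 11.02121 + 7.73321 + 4.65098 = 63.003182
B = 4.650976/63.003182 = 0.073821

Final: 0.073821


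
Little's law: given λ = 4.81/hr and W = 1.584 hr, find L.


L = λW = 4.81·1.584 = 7.6190

Final: 7.6190


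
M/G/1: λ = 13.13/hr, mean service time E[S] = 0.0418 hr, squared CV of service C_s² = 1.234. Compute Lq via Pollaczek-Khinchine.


ρ = λ·E[S] = 13.13·0.0418 = 0.5488
Lq = ρ²(1+C_s²)/(2(1−ρ)) = 0.3012·(1+1.234)/(2·0.4512)
= 0.3012·2.2340/0.9023 = 0.74576

Final: 0.74576


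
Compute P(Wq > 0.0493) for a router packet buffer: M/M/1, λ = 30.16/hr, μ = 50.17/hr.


ρ = 30.16/50.17 = 0.6012
P(Wq > t) = ρ·e^{−(μ−λ)t} = 0.6012·e^{−0.9865}
= 0.6012·0.372882 = 0.224160

Final: 0.224160


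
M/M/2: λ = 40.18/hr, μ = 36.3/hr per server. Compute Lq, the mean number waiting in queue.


a = λ/μ = 1.1069; ρ = a/2 = 0.5534
P₀ = 0.287462
Lq = P₀·a^c·ρ / (c!·(1−ρ)²) = 0.287462·1.22520·0.5534/(2·0.19941)
= 0.48874

Final: 0.48874


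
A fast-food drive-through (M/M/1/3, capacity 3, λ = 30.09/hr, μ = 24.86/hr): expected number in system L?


ρ = 30.09/24.86 = 1.2104
L = ρ[1 − (K+1)ρ^K + Kρ^(K+1)] / [(1−ρ)(1−ρ^(K+1))]
Numerator: 1.2104·(1 − 4·1.773222 + 3·2.146269) = 0.418693
Denominator: (-0.2104)·(-1.146269) = 0.241150
L = 0.418693/0.241150 = 1.7362

Final: 1.7362


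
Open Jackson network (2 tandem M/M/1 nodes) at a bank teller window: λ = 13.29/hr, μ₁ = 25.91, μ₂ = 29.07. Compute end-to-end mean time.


Each node sees arrival rate λ = 13.29/hr (tandem ⇒ throughput preserved).
W₁ = 1/(μ₁−λ) = 1/(25.91−13.29) = 0.07924 hr
W₂ = 1/(μ₂−λ) = 1/(29.07−13.29) = 0.06337 hr
W_total = W₁ + W₂ = 0.07924 + 0.06337 = 0.14261 hr

Final: 0.14261 hr


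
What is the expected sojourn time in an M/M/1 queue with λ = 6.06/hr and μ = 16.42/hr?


W = 1/(μ−λ) = 1/(16.42 − 6.06) = 1/10.36 = 0.09653 hr

Final: 0.09653 hr


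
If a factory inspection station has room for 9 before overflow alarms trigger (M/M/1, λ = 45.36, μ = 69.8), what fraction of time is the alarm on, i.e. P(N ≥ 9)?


ρ = 45.36/69.8 = 0.6499
P(N ≥ n) = ρ^n = 0.6499^9 = 0.020671

Final: 0.020671


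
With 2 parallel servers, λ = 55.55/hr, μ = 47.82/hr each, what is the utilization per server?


ρ = λ/(cμ) = 55.55/(2·47.82) = 55.55/95.64 = 0.5808

Final: 0.5808


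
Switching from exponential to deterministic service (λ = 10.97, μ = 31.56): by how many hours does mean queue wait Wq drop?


ρ = 10.97/31.56 = 0.3476
Wq(M/M/1) = ρ/(μ−λ) = 0.3476/20.59 = 0.01688 hr
Wq(M/D/1) = ρ/(2(μ−λ)) = 0.008441 hr
Savings = 0.01688 − 0.008441 = 0.008441 hr

Final: 0.008441 hr


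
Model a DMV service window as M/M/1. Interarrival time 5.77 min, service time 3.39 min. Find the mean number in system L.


λ = 60/5.77 = 10.3986 /hr
μ = 60/3.39 = 17.6991 /hr
ρ = λ/μ = 10.3986/17.6991 = 0.5875
L = ρ/(1−ρ) = 0.5875/0.4125 = 1.4244

Final: 1.4244


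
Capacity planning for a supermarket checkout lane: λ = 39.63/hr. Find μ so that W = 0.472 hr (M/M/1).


W = 1/(μ−λ) ⇒ μ − λ = 1/W = 1/0.472 = 2.1186
μ = λ + 1/W = 39.63 + 2.1186 = 41.7486 per hr

Final: 41.7486 /hr


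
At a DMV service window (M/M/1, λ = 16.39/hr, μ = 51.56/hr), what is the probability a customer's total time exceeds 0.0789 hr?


W ~ Exponential(μ−λ) for M/M/1.
μ − λ = 51.56 − 16.39 = 35.1700
P(W > t) = e^{−(μ−λ)t} = e^{−2.7749} = 0.062355

Final: 0.062355


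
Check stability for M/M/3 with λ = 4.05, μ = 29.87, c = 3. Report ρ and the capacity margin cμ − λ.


Total capacity cμ = 3·29.87 = 89.61/hr
ρ = λ/(cμ) = 4.05/89.61 = 0.04520
Stable ⇔ ρ < 1: YES
Spare capacity = cμ − λ = 89.61 − 4.05 = 85.56/hr

Final: ρ = 0.04520; stable; margin = 85.56/hr


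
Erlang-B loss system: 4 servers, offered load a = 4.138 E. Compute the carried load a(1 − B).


B(4,4.138) = 0.323830 (Erlang-B)
Carried load = a(1 − B) = 4.138·(1 − 0.323830) = 4.138·0.676170 = 2.7980 E

Final: 2.7980 Erlangs


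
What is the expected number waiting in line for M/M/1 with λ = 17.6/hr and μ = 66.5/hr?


ρ = 17.6/66.5 = 0.2647
Lq = ρ²/(1−ρ) = 0.07005/0.7353 = 0.09526

Final: 0.09526


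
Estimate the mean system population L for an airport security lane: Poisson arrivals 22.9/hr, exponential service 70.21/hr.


ρ = λ/μ = 22.9/70.21 = 0.3262
L = ρ/(1−ρ) = 0.3262/(1 − 0.3262) = 0.3262/0.6738 = 0.4840

Final: 0.4840


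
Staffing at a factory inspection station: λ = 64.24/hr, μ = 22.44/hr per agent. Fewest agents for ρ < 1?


Stability requires cμ > λ ⇔ c > λ/μ.
λ/μ = 64.24/22.44 = 2.8627
Minimum integer c = ⌊2.8627⌋ + 1 = 3
Check: 3·22.44 = 67.32 > 64.24, while 2·22.44 = 44.88 ≤ 64.24

Final: 3 servers


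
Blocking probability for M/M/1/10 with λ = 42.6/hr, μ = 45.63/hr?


ρ = λ/μ = 42.6/45.63 = 0.9336
P_K = (1−ρ)ρ^K/(1−ρ^(K+1)) = (0.06640·0.503027)/(1 − 0.469624)
= 0.033403/0.530376 = 0.062980

Final: 0.062980


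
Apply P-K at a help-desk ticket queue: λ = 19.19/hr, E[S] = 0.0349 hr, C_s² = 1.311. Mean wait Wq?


ρ = λ·E[S] = 19.19·0.0349 = 0.6697
E[S²] = E[S]²(1+C_s²) = 0.0349²·(1+1.311) = 0.002815
Wq = λ·E[S²]/(2(1−ρ)) = 19.19·0.002815/(2·0.3303) = 0.08178 hr

Final: 0.08178 hr


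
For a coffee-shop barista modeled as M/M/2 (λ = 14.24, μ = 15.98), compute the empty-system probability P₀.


a = λ/μ = 14.24/15.98 = 0.8911; ρ = a/c = 0.4456
Σ_{k=0}^{1} a^k/k! (terms k=0..1) = 1.00000 + 0.89111 = 1.89111
Tail: a^2/(2!(1−ρ)) = 0.79408/(2·0.5544) = 0.71611
P₀ = 1/(1.89111 + 0.71611) = 1/2.60722 = 0.383550

Final: 0.383550


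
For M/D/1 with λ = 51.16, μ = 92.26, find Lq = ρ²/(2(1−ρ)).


ρ = 51.16/92.26 = 0.5545
M/D/1: Lq = ρ²/(2(1−ρ)) = 0.3075/(2·0.4455) = 0.34512

Final: 0.34512


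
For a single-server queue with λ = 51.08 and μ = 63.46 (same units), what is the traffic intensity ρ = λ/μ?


ρ = λ/μ = 51.08/63.46 = 0.8049

Final: 0.8049


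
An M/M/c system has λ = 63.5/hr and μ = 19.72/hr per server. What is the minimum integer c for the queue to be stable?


Stability requires cμ > λ ⇔ c > λ/μ.
λ/μ = 63.5/19.72 = 3.2201
Minimum integer c = ⌊3.2201⌋ + 1 = 4
Check: 4·19.72 = 78.88 > 63.5, while 3·19.72 = 59.16 ≤ 63.5

Final: 4 servers


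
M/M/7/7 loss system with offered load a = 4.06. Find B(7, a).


B(c,a) = (a^c/c!) / Σ_{k=0}^{c} a^k/k!
a^7/7! = 3.607877
Σ terms (k=0..7): 1.00000 + 4.06000 + 8.24180 + 11.15390 + 11.32121 + 9.19282 + 6.22048 + 3.60788 = 54.798091
B = 3.607877/54.798091 = 0.065839

Final: 0.065839


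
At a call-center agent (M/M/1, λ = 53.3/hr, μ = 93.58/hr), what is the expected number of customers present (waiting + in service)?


ρ = λ/μ = 53.3/93.58 = 0.5696
L = ρ/(1−ρ) = 0.5696/(1 − 0.5696) = 0.5696/0.4304 = 1.3232

Final: 1.3232
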